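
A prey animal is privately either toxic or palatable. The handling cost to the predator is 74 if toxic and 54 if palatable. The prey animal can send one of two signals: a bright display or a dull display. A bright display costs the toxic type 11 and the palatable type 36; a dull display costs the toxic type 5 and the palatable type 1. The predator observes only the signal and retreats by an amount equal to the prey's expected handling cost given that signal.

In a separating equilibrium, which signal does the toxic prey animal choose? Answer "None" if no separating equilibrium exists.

Try toxic → bright display, palatable → dull display:
  If types separate, bright display earns payment 74 and dull display earns 54.
  Toxic: bright display gives 74 − 11 = 63; dull display gives 54 − 5 = 49. No deviation. ✓
  Palatable: dull display gives 54 − 1 = 53; bright display gives 74 − 36 = 38. No deviation. ✓
Both hold — the toxic type sends bright display.

bright display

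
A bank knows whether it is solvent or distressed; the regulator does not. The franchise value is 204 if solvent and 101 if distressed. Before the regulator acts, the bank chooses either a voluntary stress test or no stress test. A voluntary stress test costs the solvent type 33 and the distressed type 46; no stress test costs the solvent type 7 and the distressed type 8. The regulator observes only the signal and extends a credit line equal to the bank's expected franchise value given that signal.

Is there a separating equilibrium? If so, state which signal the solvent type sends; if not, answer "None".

Try solvent → stress test, distressed → no stress test:
  If types separate, stress test earns payment 204 and no stress test earns 101.
  Solvent: stress test gives 204 − 33 = 171; no stress test gives 101 − 7 = 94. No deviation. ✓
  Distressed: no stress test gives 101 − 8 = 93; stress test gives 204 − 46 = 158. Would deviate. ✗
Try solvent → no stress test, distressed → stress test:
  If types separate, no stress test earns payment 204 and stress test earns 101.
  Solvent: no stress test gives 204 − 7 = 197; stress test gives 101 − 33 = 68. No deviation. ✓
  Distressed: stress test gives 101 − 46 = 55; no stress test gives 204 − 8 = 196. Would deviate. ✗
Neither assignment is incentive-compatible.

None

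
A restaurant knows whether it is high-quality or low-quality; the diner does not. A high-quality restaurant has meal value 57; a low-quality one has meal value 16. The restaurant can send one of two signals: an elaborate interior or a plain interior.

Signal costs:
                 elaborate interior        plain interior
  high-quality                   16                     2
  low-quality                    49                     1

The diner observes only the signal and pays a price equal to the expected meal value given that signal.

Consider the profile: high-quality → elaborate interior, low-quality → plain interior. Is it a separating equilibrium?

Under separation the diner infers type exactly: elaborate interior → high-quality (pays 57), plain interior → low-quality (pays 16).
High-quality: elaborate interior gives 57 − 16 = 41; plain interior gives 16 − 2 = 14. No deviation. ✓
Low-quality: plain interior gives 16 − 1 = 15; elaborate interior gives 57 − 49 = 8. No deviation. ✓
Neither type gains from mimicking the other.

Yes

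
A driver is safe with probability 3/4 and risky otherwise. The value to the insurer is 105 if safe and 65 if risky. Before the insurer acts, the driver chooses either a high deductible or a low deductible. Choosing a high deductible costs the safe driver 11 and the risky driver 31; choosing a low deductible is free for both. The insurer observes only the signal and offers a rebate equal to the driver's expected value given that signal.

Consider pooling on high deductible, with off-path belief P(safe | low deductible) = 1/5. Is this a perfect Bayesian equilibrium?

On the equilibrium path (high deductible) the insurer holds the prior 3/4 and pays 3/4·105 + 1/4·65 = 95. Off-path (low deductible) belief 1/5 gives 1/5·105 + 4/5·65 = 73.
Safe: high deductible gives 95 − 11 = 84; low deductible gives 73 − 0 = 73. Stays. ✓
Risky: high deductible gives 95 − 31 = 64; low deductible gives 73 − 0 = 73. Deviates. ✗

No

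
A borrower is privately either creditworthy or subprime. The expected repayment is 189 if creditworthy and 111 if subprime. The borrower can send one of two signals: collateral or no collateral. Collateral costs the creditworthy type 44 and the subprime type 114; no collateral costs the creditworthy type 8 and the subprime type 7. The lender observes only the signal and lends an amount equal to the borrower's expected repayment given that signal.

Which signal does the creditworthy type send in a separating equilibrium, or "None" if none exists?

collateral

Try creditworthy → collateral, subprime → no collateral:
  Under separation the lender infers type exactly: collateral → creditworthy (pays 189), no collateral → subprime (pays 111).
  Creditworthy: collateral gives 189 − 44 = 145; no collateral gives 111 − 8 = 103. No deviation. ✓
  Subprime: no collateral gives 111 − 7 = 104; collateral gives 189 − 114 = 75. No deviation. ✓
Both hold — the creditworthy type sends collateral.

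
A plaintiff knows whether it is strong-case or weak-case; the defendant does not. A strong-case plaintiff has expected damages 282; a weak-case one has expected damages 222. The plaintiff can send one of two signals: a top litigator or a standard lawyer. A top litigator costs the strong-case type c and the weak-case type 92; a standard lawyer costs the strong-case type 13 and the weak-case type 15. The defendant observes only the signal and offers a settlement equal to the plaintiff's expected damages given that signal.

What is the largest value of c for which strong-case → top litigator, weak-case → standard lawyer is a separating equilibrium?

73

Under separation: top litigator → strong-case (pays 282); standard lawyer → weak-case (pays 222).
Weak-case: 222 − 15 = 207 ≥ 282 − 92 = 190. Holds regardless of c. ✓
Strong-case: 282 − c ≥ 222 − 13, so c ≤ 282 − 209 = 73.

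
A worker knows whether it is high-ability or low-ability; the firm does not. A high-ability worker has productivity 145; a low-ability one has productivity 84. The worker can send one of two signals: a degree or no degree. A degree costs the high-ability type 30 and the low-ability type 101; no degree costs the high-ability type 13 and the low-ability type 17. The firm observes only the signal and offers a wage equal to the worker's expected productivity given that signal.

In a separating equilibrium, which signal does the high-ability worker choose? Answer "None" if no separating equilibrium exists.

Try high-ability → degree, low-ability → no degree:
  If types separate, degree earns payment 145 and no degree earns 84.
  High-ability: degree gives 145 − 30 = 115; no degree gives 84 − 13 = 71. No deviation. ✓
  Low-ability: no degree gives 84 − 17 = 67; degree gives 145 − 101 = 44. No deviation. ✓
Both hold — the high-ability type sends degree.

degree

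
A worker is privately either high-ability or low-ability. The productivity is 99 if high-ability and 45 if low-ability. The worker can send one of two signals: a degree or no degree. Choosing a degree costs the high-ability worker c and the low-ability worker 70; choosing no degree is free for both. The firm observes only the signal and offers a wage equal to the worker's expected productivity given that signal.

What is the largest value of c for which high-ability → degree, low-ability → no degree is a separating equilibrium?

Under separation: degree → high-ability (pays 99); no degree → low-ability (pays 45).
Low-ability: 45 − 0 = 45 ≥ 99 − 70 = 29. Holds regardless of c. ✓
High-ability: 99 − c ≥ 45 − 0, so c ≤ 99 − 45 = 54.

54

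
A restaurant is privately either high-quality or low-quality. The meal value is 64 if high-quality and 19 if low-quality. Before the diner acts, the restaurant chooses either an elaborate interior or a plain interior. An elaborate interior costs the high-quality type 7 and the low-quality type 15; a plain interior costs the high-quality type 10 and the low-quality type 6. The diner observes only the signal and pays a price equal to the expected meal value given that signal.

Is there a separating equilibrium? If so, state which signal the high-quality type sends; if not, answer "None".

None

Try high-quality → elaborate interior, low-quality → plain interior:
  Under separation the diner infers type exactly: elaborate interior → high-quality (pays 64), plain interior → low-quality (pays 19).
  High-quality: elaborate interior gives 64 − 7 = 57; plain interior gives 19 − 10 = 9. No deviation. ✓
  Low-quality: plain interior gives 19 − 6 = 13; elaborate interior gives 64 − 15 = 49. Would deviate. ✗
Try high-quality → plain interior, low-quality → elaborate interior:
  Under separation the diner infers type exactly: plain interior → high-quality (pays 64), elaborate interior → low-quality (pays 19).
  High-quality: plain interior gives 64 − 10 = 54; elaborate interior gives 19 − 7 = 12. No deviation. ✓
  Low-quality: elaborate interior gives 19 − 15 = 4; plain interior gives 64 − 6 = 58. Would deviate. ✗
Neither assignment is incentive-compatible.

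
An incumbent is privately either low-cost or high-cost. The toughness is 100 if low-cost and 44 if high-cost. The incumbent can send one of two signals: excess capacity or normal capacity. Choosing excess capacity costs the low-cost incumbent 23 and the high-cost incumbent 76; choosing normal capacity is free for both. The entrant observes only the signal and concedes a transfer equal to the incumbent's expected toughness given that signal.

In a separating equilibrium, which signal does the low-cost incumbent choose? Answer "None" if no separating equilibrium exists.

excess capacity

Try low-cost → excess capacity, high-cost → normal capacity:
  Under separation the entrant infers type exactly: excess capacity → low-cost (pays 100), normal capacity → high-cost (pays 44).
  Low-cost: excess capacity gives 100 − 23 = 77; normal capacity gives 44 − 0 = 44. No deviation. ✓
  High-cost: normal capacity gives 44 − 0 = 44; excess capacity gives 100 − 76 = 24. No deviation. ✓
Both hold — the low-cost type sends excess capacity.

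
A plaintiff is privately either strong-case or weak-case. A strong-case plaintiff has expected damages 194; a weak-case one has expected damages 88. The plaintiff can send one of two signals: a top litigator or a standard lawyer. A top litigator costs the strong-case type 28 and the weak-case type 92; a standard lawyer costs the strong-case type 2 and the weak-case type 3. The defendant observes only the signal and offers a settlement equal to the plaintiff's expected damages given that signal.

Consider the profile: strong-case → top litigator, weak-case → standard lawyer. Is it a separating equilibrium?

No

Under separation the defendant infers type exactly: top litigator → strong-case (pays 194), standard lawyer → weak-case (pays 88).
Strong-case: top litigator gives 194 − 28 = 166; standard lawyer gives 88 − 2 = 86. No deviation. ✓
Weak-case: standard lawyer gives 88 − 3 = 85; top litigator gives 194 − 92 = 102. Would deviate. ✗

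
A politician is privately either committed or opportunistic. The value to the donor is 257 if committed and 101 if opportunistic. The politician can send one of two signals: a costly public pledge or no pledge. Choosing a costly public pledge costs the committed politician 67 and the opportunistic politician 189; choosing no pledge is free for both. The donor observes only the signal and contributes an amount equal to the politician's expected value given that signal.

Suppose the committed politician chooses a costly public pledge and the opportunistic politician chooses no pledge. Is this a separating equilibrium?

Under separation the donor infers type exactly: pledge → committed (pays 257), no pledge → opportunistic (pays 101).
Committed: pledge gives 257 − 67 = 190; no pledge gives 101 − 0 = 101. No deviation. ✓
Opportunistic: no pledge gives 101 − 0 = 101; pledge gives 257 − 189 = 68. No deviation. ✓
Both incentive constraints hold.

Yes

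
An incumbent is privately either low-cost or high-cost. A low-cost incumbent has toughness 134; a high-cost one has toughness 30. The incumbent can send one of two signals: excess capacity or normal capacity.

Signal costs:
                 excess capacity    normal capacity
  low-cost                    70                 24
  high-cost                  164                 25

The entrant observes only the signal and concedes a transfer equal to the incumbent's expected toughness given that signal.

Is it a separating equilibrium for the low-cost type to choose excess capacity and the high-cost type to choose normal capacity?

Yes

Under separation the entrant infers type exactly: excess capacity → low-cost (pays 134), normal capacity → high-cost (pays 30).
Low-cost: excess capacity gives 134 − 70 = 64; normal capacity gives 30 − 24 = 6. No deviation. ✓
High-cost: normal capacity gives 30 − 25 = 5; excess capacity gives 134 − 164 = -30. No deviation. ✓
Neither type gains from mimicking the other.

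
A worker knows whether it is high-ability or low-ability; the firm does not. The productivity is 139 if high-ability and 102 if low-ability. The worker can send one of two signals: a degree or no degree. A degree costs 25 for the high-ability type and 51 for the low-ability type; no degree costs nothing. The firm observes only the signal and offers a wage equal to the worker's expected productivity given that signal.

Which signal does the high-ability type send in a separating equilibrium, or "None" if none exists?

degree

Try high-ability → degree, low-ability → no degree:
  If types separate, degree earns payment 139 and no degree earns 102.
  High-ability: degree gives 139 − 25 = 114; no degree gives 102 − 0 = 102. No deviation. ✓
  Low-ability: no degree gives 102 − 0 = 102; degree gives 139 − 51 = 88. No deviation. ✓
Both hold — the high-ability type sends degree.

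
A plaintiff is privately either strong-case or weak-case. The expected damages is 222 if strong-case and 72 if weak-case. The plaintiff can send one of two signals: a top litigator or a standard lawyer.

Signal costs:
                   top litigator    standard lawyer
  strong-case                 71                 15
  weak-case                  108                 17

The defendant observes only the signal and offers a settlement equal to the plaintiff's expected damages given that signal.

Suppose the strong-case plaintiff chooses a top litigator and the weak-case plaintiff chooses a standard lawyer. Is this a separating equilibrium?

No

If types separate, top litigator earns payment 222 and standard lawyer earns 72.
Strong-case: top litigator gives 222 − 71 = 151; standard lawyer gives 72 − 15 = 57. No deviation. ✓
Weak-case: standard lawyer gives 72 − 17 = 55; top litigator gives 222 − 108 = 114. Would deviate. ✗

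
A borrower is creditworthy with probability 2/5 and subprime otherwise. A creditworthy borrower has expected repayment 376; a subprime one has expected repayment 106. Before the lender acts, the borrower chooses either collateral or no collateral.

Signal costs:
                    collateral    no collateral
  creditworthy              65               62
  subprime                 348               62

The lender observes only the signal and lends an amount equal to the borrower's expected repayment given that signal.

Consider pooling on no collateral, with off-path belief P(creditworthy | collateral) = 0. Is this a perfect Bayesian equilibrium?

Yes

On the equilibrium path (no collateral) the lender holds the prior 2/5 and pays 2/5·376 + 3/5·106 = 214. Off-path (collateral) belief 0 gives 0·376 + 1·106 = 106.
Creditworthy: no collateral gives 214 − 62 = 152; collateral gives 106 − 65 = 41. Stays. ✓
Subprime: no collateral gives 214 − 62 = 152; collateral gives 106 − 348 = -242. Stays. ✓
Beliefs are Bayes-consistent on-path and both types best-respond.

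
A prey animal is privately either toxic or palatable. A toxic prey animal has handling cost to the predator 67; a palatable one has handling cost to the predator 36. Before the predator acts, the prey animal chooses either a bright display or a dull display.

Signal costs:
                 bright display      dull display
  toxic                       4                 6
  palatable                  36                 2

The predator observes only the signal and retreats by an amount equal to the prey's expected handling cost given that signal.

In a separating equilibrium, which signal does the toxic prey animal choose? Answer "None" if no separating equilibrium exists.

bright display

Try toxic → bright display, palatable → dull display:
  Under separation the predator infers type exactly: bright display → toxic (pays 67), dull display → palatable (pays 36).
  Toxic: bright display gives 67 − 4 = 63; dull display gives 36 − 6 = 30. No deviation. ✓
  Palatable: dull display gives 36 − 2 = 34; bright display gives 67 − 36 = 31. No deviation. ✓
Both hold — the toxic type sends bright display.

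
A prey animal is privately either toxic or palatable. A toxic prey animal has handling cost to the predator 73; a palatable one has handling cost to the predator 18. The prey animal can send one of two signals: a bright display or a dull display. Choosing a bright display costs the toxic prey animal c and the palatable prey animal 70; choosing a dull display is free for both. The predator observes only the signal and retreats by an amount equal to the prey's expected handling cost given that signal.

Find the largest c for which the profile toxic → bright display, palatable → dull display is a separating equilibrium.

Under separation: bright display → toxic (pays 73); dull display → palatable (pays 18).
Palatable: 18 − 0 = 18 ≥ 73 − 70 = 3. Holds regardless of c. ✓
Toxic: 73 − c ≥ 18 − 0, so c ≤ 73 − 18 = 55.

55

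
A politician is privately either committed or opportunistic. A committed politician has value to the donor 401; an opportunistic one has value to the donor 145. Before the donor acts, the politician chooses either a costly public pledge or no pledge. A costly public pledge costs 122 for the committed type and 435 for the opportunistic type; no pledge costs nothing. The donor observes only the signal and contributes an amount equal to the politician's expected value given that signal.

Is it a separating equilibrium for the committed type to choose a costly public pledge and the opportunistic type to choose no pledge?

Yes

If types separate, pledge earns payment 401 and no pledge earns 145.
Committed: pledge gives 401 − 122 = 279; no pledge gives 145 − 0 = 145. No deviation. ✓
Opportunistic: no pledge gives 145 − 0 = 145; pledge gives 401 − 435 = -34. No deviation. ✓
Both incentive constraints hold.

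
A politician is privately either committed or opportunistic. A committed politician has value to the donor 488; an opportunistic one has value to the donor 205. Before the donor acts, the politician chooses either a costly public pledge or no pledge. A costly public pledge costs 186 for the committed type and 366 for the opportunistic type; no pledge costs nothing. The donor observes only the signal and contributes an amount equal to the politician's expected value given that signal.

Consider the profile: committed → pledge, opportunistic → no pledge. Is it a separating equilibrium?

Yes

Under separation the donor infers type exactly: pledge → committed (pays 488), no pledge → opportunistic (pays 205).
Committed: pledge gives 488 − 186 = 302; no pledge gives 205 − 0 = 205. No deviation. ✓
Opportunistic: no pledge gives 205 − 0 = 205; pledge gives 488 − 366 = 122. No deviation. ✓
Neither type gains from mimicking the other.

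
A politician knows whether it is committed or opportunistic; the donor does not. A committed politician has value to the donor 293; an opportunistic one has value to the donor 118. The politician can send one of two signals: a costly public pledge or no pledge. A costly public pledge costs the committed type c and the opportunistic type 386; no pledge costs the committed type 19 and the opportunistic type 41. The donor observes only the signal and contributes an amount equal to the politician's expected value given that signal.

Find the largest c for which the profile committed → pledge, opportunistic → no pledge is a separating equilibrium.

Under separation: pledge → committed (pays 293); no pledge → opportunistic (pays 118).
Opportunistic: 118 − 41 = 77 ≥ 293 − 386 = -93. Holds regardless of c. ✓
Committed: 293 − c ≥ 118 − 19, so c ≤ 293 − 99 = 194.

194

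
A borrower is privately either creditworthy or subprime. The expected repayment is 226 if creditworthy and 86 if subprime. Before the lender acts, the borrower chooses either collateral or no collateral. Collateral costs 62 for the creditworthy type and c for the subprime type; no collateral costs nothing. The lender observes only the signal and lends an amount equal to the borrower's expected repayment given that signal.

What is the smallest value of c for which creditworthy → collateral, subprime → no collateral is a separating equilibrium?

Under separation: collateral → creditworthy (pays 226); no collateral → subprime (pays 86).
Creditworthy: 226 − 62 = 164 ≥ 86 − 0 = 86. Holds regardless of c. ✓
Subprime: 86 − 0 ≥ 226 − c, so c ≥ 226 − 86 = 140.

140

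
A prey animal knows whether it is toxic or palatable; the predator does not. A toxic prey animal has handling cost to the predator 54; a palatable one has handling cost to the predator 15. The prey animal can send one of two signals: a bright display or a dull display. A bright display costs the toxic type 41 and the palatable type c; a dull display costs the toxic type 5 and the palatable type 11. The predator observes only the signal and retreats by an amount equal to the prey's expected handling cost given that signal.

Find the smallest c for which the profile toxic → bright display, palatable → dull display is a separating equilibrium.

50

Under separation: bright display → toxic (pays 54); dull display → palatable (pays 15).
Toxic: 54 − 41 = 13 ≥ 15 − 5 = 10. Holds regardless of c. ✓
Palatable: 15 − 11 ≥ 54 − c, so c ≥ 54 − 4 = 50.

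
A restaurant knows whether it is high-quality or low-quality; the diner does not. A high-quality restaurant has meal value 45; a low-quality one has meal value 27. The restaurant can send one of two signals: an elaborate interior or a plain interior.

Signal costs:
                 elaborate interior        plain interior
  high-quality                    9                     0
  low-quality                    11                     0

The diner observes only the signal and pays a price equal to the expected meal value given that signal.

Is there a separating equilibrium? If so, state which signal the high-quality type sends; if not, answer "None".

None

Try high-quality → elaborate interior, low-quality → plain interior:
  If types separate, elaborate interior earns payment 45 and plain interior earns 27.
  High-quality: elaborate interior gives 45 − 9 = 36; plain interior gives 27 − 0 = 27. No deviation. ✓
  Low-quality: plain interior gives 27 − 0 = 27; elaborate interior gives 45 − 11 = 34. Would deviate. ✗
Try high-quality → plain interior, low-quality → elaborate interior:
  If types separate, plain interior earns payment 45 and elaborate interior earns 27.
  High-quality: plain interior gives 45 − 0 = 45; elaborate interior gives 27 − 9 = 18. No deviation. ✓
  Low-quality: elaborate interior gives 27 − 11 = 16; plain interior gives 45 − 0 = 45. Would deviate. ✗
Neither assignment is incentive-compatible.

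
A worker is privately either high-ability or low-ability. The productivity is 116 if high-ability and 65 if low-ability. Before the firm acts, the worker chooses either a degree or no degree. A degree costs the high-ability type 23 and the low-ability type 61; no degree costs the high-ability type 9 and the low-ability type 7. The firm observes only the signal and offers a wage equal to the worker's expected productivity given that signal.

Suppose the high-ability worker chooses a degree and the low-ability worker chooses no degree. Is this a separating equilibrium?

Yes

Under separation the firm infers type exactly: degree → high-ability (pays 116), no degree → low-ability (pays 65).
High-ability: degree gives 116 − 23 = 93; no degree gives 65 − 9 = 56. No deviation. ✓
Low-ability: no degree gives 65 − 7 = 58; degree gives 116 − 61 = 55. No deviation. ✓
Both incentive constraints hold.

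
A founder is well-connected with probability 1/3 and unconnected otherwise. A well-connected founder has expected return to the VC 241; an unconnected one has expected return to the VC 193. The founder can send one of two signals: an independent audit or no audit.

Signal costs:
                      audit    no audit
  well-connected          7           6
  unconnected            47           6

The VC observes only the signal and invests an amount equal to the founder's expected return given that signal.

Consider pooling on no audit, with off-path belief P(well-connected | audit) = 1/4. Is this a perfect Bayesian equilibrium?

At the pooled signal (no audit) the VC holds the prior 1/3 and pays 1/3·241 + 2/3·193 = 209. Off-path (audit) belief 1/4 gives 1/4·241 + 3/4·193 = 205.
Well-connected: no audit gives 209 − 6 = 203; audit gives 205 − 7 = 198. Stays. ✓
Unconnected: no audit gives 209 − 6 = 203; audit gives 205 − 47 = 158. Stays. ✓

Yes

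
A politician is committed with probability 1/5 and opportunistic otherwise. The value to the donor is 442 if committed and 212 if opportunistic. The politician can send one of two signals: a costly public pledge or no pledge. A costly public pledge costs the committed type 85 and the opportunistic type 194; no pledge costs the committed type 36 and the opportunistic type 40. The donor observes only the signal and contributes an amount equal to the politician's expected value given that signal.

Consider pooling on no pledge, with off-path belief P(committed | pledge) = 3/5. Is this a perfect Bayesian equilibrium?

No

At the pooled signal (no pledge) the donor holds the prior 1/5 and pays 1/5·442 + 4/5·212 = 258. Off-path (pledge) belief 3/5 gives 3/5·442 + 2/5·212 = 350.
Committed: no pledge gives 258 − 36 = 222; pledge gives 350 − 85 = 265. Deviates. ✗
Opportunistic: no pledge gives 258 − 40 = 218; pledge gives 350 − 194 = 156. Stays. ✓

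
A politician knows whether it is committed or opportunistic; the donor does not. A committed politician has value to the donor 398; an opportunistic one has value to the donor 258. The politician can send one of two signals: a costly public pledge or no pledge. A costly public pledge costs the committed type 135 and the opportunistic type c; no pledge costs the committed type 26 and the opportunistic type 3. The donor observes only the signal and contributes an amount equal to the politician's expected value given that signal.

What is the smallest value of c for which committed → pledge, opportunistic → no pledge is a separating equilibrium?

143

Under separation: pledge → committed (pays 398); no pledge → opportunistic (pays 258).
Committed: 398 − 135 = 263 ≥ 258 − 26 = 232. Holds regardless of c. ✓
Opportunistic: 258 − 3 ≥ 398 − c, so c ≥ 398 − 255 = 143.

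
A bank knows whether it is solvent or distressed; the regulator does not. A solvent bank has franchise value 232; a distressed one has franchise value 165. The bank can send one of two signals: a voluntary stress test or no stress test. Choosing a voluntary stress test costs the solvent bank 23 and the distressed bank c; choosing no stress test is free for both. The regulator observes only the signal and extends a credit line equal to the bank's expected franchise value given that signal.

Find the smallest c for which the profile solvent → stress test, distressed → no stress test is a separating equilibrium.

Under separation: stress test → solvent (pays 232); no stress test → distressed (pays 165).
Solvent: 232 − 23 = 209 ≥ 165 − 0 = 165. Holds regardless of c. ✓
Distressed: 165 − 0 ≥ 232 − c, so c ≥ 232 − 165 = 67.

67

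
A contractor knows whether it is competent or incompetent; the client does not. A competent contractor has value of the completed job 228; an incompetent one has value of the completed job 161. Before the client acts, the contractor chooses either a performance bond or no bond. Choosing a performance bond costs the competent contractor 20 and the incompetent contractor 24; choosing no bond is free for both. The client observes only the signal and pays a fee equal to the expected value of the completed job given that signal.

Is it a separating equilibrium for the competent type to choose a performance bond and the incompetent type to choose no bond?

If types separate, bond earns payment 228 and no bond earns 161.
Competent: bond gives 228 − 20 = 208; no bond gives 161 − 0 = 161. No deviation. ✓
Incompetent: no bond gives 161 − 0 = 161; bond gives 228 − 24 = 204. Would deviate. ✗

No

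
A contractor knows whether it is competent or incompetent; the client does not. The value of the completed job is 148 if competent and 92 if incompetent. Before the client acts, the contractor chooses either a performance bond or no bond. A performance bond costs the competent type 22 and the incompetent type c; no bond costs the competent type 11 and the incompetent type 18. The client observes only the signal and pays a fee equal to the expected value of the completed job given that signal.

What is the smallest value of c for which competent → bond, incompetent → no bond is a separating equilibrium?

Under separation: bond → competent (pays 148); no bond → incompetent (pays 92).
Competent: 148 − 22 = 126 ≥ 92 − 11 = 81. Holds regardless of c. ✓
Incompetent: 92 − 18 ≥ 148 − c, so c ≥ 148 − 74 = 74.

74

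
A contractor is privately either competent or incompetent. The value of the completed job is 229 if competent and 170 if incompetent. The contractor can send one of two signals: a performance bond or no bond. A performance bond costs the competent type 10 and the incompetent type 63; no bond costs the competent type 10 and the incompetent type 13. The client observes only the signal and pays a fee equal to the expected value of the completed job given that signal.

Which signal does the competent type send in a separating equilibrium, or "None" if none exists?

Try competent → bond, incompetent → no bond:
  If types separate, bond earns payment 229 and no bond earns 170.
  Competent: bond gives 229 − 10 = 219; no bond gives 170 − 10 = 160. No deviation. ✓
  Incompetent: no bond gives 170 − 13 = 157; bond gives 229 − 63 = 166. Would deviate. ✗
Try competent → no bond, incompetent → bond:
  If types separate, no bond earns payment 229 and bond earns 170.
  Competent: no bond gives 229 − 10 = 219; bond gives 170 − 10 = 160. No deviation. ✓
  Incompetent: bond gives 170 − 63 = 107; no bond gives 229 − 13 = 216. Would deviate. ✗
Neither assignment is incentive-compatible.

None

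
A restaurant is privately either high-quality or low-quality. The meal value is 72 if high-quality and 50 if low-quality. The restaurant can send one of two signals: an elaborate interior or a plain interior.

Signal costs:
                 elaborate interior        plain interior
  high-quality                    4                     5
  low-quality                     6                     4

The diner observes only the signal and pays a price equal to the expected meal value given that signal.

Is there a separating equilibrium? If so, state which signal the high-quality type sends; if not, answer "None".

Try high-quality → elaborate interior, low-quality → plain interior:
  Under separation the diner infers type exactly: elaborate interior → high-quality (pays 72), plain interior → low-quality (pays 50).
  High-quality: elaborate interior gives 72 − 4 = 68; plain interior gives 50 − 5 = 45. No deviation. ✓
  Low-quality: plain interior gives 50 − 4 = 46; elaborate interior gives 72 − 6 = 66. Would deviate. ✗
Try high-quality → plain interior, low-quality → elaborate interior:
  Under separation the diner infers type exactly: plain interior → high-quality (pays 72), elaborate interior → low-quality (pays 50).
  High-quality: plain interior gives 72 − 5 = 67; elaborate interior gives 50 − 4 = 46. No deviation. ✓
  Low-quality: elaborate interior gives 50 − 6 = 44; plain interior gives 72 − 4 = 68. Would deviate. ✗
Neither assignment is incentive-compatible.

None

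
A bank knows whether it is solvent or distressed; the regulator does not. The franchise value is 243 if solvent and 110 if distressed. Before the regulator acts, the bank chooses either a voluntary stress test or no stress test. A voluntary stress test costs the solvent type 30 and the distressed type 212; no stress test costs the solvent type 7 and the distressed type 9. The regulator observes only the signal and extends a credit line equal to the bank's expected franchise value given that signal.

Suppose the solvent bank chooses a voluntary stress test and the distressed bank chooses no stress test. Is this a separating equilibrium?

If types separate, stress test earns payment 243 and no stress test earns 110.
Solvent: stress test gives 243 − 30 = 213; no stress test gives 110 − 7 = 103. No deviation. ✓
Distressed: no stress test gives 110 − 9 = 101; stress test gives 243 − 212 = 31. No deviation. ✓
Both incentive constraints hold.

Yes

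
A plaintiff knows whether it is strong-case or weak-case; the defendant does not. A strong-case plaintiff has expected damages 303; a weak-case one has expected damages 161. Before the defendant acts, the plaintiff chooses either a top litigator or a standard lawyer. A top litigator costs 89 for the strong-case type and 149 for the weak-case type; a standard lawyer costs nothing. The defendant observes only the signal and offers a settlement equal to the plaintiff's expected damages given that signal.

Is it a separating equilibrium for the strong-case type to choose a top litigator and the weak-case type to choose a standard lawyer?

Under separation the defendant infers type exactly: top litigator → strong-case (pays 303), standard lawyer → weak-case (pays 161).
Strong-case: top litigator gives 303 − 89 = 214; standard lawyer gives 161 − 0 = 161. No deviation. ✓
Weak-case: standard lawyer gives 161 − 0 = 161; top litigator gives 303 − 149 = 154. No deviation. ✓
Both incentive constraints hold.

Yes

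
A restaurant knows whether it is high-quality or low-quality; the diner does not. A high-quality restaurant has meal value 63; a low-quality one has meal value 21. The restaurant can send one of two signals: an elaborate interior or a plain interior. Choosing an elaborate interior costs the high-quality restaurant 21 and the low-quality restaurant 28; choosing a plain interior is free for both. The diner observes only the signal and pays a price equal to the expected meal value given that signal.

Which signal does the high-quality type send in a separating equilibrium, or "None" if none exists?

None

Try high-quality → elaborate interior, low-quality → plain interior:
  If types separate, elaborate interior earns payment 63 and plain interior earns 21.
  High-quality: elaborate interior gives 63 − 21 = 42; plain interior gives 21 − 0 = 21. No deviation. ✓
  Low-quality: plain interior gives 21 − 0 = 21; elaborate interior gives 63 − 28 = 35. Would deviate. ✗
Try high-quality → plain interior, low-quality → elaborate interior:
  If types separate, plain interior earns payment 63 and elaborate interior earns 21.
  High-quality: plain interior gives 63 − 0 = 63; elaborate interior gives 21 − 21 = 0. No deviation. ✓
  Low-quality: elaborate interior gives 21 − 28 = -7; plain interior gives 63 − 0 = 63. Would deviate. ✗
Neither assignment is incentive-compatible.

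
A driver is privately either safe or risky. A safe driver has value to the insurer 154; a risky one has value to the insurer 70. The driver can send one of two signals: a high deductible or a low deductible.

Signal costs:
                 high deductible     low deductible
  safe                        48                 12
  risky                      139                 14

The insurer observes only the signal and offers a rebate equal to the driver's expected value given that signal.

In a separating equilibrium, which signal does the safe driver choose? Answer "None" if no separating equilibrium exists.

Try safe → high deductible, risky → low deductible:
  If types separate, high deductible earns payment 154 and low deductible earns 70.
  Safe: high deductible gives 154 − 48 = 106; low deductible gives 70 − 12 = 58. No deviation. ✓
  Risky: low deductible gives 70 − 14 = 56; high deductible gives 154 − 139 = 15. No deviation. ✓
Both hold — the safe type sends high deductible.

high deductible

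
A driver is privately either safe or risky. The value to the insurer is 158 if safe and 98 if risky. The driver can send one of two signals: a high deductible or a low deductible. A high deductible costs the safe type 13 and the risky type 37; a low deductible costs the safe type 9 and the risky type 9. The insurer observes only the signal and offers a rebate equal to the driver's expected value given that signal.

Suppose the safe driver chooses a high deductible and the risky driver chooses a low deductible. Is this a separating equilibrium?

No

If types separate, high deductible earns payment 158 and low deductible earns 98.
Safe: high deductible gives 158 − 13 = 145; low deductible gives 98 − 9 = 89. No deviation. ✓
Risky: low deductible gives 98 − 9 = 89; high deductible gives 158 − 37 = 121. Would deviate. ✗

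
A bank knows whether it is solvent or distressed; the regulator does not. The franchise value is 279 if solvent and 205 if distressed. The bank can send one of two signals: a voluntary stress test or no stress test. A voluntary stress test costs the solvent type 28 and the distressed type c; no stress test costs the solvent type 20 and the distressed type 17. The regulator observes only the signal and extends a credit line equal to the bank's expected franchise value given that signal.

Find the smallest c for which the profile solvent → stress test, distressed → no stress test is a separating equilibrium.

Under separation: stress test → solvent (pays 279); no stress test → distressed (pays 205).
Solvent: 279 − 28 = 251 ≥ 205 − 20 = 185. Holds regardless of c. ✓
Distressed: 205 − 17 ≥ 279 − c, so c ≥ 279 − 188 = 91.

91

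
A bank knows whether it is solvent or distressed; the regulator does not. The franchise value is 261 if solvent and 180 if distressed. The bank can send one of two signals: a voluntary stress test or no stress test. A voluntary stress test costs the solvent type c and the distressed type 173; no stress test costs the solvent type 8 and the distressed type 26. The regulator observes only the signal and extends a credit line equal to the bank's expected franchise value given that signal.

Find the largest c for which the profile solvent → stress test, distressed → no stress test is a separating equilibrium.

89

Under separation: stress test → solvent (pays 261); no stress test → distressed (pays 180).
Distressed: 180 − 26 = 154 ≥ 261 − 173 = 88. Holds regardless of c. ✓
Solvent: 261 − c ≥ 180 − 8, so c ≤ 261 − 172 = 89.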